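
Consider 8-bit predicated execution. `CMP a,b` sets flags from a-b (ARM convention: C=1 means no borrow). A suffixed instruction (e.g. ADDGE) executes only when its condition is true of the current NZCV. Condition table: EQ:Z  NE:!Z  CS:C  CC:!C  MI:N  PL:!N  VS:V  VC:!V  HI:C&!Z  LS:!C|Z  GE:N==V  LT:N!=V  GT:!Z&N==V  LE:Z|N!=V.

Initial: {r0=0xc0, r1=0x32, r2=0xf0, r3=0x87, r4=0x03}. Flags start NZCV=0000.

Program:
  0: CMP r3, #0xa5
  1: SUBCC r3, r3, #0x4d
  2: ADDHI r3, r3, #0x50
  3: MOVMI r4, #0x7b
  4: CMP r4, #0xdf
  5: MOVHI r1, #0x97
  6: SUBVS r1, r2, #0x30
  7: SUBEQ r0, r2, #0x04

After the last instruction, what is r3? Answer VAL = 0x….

0: ✓ CMP  NZCV=1000
1: ✓ SUBCC  r3←0x3a
2: · ADDHI
3: ✓ MOVMI  r4←0x7b
4: ✓ CMP  NZCV=1001
5: · MOVHI
6: ✓ SUBVS  r1←0xc0
7: · SUBEQ

VAL = 0x3a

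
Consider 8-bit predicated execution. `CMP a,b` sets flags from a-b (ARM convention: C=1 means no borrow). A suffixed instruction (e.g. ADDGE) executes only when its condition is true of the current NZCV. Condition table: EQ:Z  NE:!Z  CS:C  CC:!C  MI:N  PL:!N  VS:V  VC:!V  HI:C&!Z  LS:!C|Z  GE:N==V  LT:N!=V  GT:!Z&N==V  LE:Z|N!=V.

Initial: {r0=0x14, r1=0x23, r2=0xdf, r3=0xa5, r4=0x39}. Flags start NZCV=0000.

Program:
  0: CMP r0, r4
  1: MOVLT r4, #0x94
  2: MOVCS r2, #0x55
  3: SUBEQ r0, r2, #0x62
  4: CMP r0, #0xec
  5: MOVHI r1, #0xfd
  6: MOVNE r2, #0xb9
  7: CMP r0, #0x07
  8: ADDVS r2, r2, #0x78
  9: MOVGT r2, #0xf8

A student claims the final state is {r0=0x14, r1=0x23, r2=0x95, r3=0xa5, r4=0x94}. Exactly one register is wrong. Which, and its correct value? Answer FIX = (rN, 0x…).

FIX = (r2, 0xf8)

[0] flags=1000 → (cmp)
[1] flags=1000 LT?T → r4=0x94
[2] flags=1000 CS?F → skip
[3] flags=1000 EQ?F → skip
[4] flags=0000 → (cmp)
[5] flags=0000 HI?F → skip
[6] flags=0000 NE?T → r2=0xb9
[7] flags=0010 → (cmp)
[8] flags=0010 VS?F → skip
[9] flags=0010 GT?T → r2=0xf8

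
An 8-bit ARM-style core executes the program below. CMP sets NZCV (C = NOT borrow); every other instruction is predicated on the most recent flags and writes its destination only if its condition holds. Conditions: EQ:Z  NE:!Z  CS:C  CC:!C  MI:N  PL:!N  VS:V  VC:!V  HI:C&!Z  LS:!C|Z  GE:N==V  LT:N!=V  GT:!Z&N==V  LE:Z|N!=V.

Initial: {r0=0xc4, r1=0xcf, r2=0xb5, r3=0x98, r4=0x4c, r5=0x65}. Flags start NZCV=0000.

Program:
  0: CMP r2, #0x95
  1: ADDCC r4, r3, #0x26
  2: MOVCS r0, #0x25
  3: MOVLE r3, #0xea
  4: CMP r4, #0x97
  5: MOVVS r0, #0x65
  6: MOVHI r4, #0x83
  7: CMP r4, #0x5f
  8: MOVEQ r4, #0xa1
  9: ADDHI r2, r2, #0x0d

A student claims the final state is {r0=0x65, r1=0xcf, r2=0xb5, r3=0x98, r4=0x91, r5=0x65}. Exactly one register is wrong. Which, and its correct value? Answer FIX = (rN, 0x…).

FIX = (r4, 0x4c)

0: ✓ CMP  NZCV=0010
1: · ADDCC
2: ✓ MOVCS  r0←0x25
3: · MOVLE
4: ✓ CMP  NZCV=1001
5: ✓ MOVVS  r0←0x65
6: · MOVHI
7: ✓ CMP  NZCV=1000
8: · MOVEQ
9: · ADDHI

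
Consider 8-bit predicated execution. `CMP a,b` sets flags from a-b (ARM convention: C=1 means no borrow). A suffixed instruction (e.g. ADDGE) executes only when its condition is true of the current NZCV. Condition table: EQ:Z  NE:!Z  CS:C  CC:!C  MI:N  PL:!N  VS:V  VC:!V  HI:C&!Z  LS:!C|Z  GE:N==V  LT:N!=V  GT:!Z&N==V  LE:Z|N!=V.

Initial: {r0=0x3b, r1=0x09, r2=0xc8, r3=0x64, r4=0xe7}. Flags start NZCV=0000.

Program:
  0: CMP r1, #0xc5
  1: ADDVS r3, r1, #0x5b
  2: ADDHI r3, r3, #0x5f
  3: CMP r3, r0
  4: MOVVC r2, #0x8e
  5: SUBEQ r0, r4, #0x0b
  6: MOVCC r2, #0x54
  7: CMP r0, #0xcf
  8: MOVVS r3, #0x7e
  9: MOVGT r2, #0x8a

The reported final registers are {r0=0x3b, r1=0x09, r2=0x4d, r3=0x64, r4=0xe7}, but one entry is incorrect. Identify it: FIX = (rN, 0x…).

FIX = (r2, 0x8a)

[0] flags=0000 → (cmp)
[1] flags=0000 VS?F → skip
[2] flags=0000 HI?F → skip
[3] flags=0010 → (cmp)
[4] flags=0010 VC?T → r2=0x8e
[5] flags=0010 EQ?F → skip
[6] flags=0010 CC?F → skip
[7] flags=0000 → (cmp)
[8] flags=0000 VS?F → skip
[9] flags=0000 GT?T → r2=0x8a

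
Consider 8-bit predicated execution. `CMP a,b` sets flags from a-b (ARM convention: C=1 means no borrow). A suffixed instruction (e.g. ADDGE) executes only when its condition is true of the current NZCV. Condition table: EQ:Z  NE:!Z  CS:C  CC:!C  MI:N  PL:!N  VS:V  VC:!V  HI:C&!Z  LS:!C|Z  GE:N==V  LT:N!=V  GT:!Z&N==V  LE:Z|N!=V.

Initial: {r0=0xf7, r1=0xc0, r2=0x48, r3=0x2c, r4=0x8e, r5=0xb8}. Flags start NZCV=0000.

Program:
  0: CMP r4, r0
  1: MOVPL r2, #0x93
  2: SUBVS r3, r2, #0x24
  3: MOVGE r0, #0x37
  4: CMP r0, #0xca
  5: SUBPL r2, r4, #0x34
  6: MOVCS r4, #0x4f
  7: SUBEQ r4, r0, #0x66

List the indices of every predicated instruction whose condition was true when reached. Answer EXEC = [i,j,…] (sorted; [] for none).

EXEC = [5,6]

[0] flags=1000 → (cmp)
[1] flags=1000 PL?F → skip
[2] flags=1000 VS?F → skip
[3] flags=1000 GE?F → skip
[4] flags=0010 → (cmp)
[5] flags=0010 PL?T → r2=0x5a
[6] flags=0010 CS?T → r4=0x4f
[7] flags=0010 EQ?F → skip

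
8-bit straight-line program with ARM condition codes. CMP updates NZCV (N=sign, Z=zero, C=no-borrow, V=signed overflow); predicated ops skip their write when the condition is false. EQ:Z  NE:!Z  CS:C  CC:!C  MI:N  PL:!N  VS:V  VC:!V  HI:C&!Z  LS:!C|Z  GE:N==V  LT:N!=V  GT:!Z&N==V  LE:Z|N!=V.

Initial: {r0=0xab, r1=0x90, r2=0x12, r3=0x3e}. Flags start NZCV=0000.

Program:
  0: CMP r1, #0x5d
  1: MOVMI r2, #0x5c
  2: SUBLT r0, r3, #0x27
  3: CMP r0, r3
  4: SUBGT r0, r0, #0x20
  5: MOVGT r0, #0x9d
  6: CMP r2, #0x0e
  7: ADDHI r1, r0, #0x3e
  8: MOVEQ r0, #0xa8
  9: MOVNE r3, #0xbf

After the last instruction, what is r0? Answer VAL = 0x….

VAL = 0x17

[0] flags=0011 → (cmp)
[1] flags=0011 MI?F → skip
[2] flags=0011 LT?T → r0=0x17
[3] flags=1000 → (cmp)
[4] flags=1000 GT?F → skip
[5] flags=1000 GT?F → skip
[6] flags=0010 → (cmp)
[7] flags=0010 HI?T → r1=0x55
[8] flags=0010 EQ?F → skip
[9] flags=0010 NE?T → r3=0xbf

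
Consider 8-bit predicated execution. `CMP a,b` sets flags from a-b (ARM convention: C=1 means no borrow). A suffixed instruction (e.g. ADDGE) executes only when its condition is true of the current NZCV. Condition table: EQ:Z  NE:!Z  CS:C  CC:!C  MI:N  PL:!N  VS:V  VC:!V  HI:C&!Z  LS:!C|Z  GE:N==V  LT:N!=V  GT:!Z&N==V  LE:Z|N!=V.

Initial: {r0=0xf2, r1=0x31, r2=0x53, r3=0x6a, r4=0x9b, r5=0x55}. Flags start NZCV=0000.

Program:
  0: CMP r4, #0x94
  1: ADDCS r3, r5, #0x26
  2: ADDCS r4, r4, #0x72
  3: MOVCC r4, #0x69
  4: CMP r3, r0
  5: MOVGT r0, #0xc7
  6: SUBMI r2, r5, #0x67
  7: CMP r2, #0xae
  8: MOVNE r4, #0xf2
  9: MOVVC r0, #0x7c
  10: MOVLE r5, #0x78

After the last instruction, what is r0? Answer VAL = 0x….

VAL = 0x7c

0: ✓ CMP  NZCV=0010
1: ✓ ADDCS  r3←0x7b
2: ✓ ADDCS  r4←0x0d
3: · MOVCC
4: ✓ CMP  NZCV=1001
5: ✓ MOVGT  r0←0xc7
6: ✓ SUBMI  r2←0xee
7: ✓ CMP  NZCV=0010
8: ✓ MOVNE  r4←0xf2
9: ✓ MOVVC  r0←0x7c
10: · MOVLE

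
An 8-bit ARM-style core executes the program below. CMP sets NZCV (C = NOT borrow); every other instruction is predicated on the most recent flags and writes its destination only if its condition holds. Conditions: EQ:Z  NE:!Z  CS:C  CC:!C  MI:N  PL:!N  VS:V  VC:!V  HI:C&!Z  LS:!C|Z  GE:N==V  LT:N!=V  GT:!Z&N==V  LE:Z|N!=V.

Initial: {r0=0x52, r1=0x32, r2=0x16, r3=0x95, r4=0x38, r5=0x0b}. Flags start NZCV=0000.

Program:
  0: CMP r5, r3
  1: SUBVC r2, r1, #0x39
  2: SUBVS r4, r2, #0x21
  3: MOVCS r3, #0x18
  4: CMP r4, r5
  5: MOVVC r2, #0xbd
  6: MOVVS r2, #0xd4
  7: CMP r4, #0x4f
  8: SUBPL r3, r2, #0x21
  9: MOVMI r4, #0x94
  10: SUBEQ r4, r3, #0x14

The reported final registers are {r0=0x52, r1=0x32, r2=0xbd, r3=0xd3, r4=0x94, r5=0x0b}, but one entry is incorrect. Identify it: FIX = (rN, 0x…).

[0] flags=0000 → (cmp)
[1] flags=0000 VC?T → r2=0xf9
[2] flags=0000 VS?F → skip
[3] flags=0000 CS?F → skip
[4] flags=0010 → (cmp)
[5] flags=0010 VC?T → r2=0xbd
[6] flags=0010 VS?F → skip
[7] flags=1000 → (cmp)
[8] flags=1000 PL?F → skip
[9] flags=1000 MI?T → r4=0x94
[10] flags=1000 EQ?F → skip

FIX = (r3, 0x95)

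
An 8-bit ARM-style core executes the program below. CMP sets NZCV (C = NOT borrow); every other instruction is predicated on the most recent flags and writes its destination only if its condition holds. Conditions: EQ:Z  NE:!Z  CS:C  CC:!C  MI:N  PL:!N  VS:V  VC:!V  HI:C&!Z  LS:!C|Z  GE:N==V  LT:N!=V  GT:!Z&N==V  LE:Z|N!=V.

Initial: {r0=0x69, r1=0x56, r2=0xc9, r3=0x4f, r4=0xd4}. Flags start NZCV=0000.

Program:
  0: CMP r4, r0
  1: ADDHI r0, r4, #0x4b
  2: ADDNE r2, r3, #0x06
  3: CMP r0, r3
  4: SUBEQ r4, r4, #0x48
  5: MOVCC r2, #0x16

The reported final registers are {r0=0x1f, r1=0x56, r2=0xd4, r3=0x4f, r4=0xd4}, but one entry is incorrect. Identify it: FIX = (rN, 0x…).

0: ✓ CMP  NZCV=0011
1: ✓ ADDHI  r0←0x1f
2: ✓ ADDNE  r2←0x55
3: ✓ CMP  NZCV=1000
4: · SUBEQ
5: ✓ MOVCC  r2←0x16

FIX = (r2, 0x16)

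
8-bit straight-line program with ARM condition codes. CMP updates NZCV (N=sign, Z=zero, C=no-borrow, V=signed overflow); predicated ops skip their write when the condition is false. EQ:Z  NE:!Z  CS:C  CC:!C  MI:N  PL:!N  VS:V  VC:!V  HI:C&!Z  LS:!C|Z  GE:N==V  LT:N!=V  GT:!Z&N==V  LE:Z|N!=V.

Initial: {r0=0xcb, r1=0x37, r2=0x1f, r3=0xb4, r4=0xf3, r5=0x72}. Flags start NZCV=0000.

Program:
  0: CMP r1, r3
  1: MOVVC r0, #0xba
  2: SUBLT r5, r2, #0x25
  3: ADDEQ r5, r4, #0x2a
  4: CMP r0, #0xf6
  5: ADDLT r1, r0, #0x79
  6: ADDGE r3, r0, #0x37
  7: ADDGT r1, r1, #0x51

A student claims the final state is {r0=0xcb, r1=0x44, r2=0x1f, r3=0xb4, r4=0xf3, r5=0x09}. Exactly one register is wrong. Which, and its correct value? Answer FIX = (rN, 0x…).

[0] flags=1001 → (cmp)
[1] flags=1001 VC?F → skip
[2] flags=1001 LT?F → skip
[3] flags=1001 EQ?F → skip
[4] flags=1000 → (cmp)
[5] flags=1000 LT?T → r1=0x44
[6] flags=1000 GE?F → skip
[7] flags=1000 GT?F → skip

FIX = (r5, 0x72)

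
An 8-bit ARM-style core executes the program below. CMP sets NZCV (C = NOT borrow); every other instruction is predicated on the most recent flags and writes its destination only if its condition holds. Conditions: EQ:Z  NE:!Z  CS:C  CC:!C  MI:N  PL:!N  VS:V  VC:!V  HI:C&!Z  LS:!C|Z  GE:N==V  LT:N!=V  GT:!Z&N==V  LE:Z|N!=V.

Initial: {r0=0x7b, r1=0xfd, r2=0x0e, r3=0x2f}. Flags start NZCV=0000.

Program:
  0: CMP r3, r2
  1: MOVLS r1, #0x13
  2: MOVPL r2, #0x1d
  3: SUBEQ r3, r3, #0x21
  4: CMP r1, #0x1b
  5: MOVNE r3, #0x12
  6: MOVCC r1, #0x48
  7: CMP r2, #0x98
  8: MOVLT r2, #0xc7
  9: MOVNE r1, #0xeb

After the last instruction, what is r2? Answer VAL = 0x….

VAL = 0x1d

0: ✓ CMP  NZCV=0010
1: · MOVLS
2: ✓ MOVPL  r2←0x1d
3: · SUBEQ
4: ✓ CMP  NZCV=1010
5: ✓ MOVNE  r3←0x12
6: · MOVCC
7: ✓ CMP  NZCV=1001
8: · MOVLT
9: ✓ MOVNE  r1←0xeb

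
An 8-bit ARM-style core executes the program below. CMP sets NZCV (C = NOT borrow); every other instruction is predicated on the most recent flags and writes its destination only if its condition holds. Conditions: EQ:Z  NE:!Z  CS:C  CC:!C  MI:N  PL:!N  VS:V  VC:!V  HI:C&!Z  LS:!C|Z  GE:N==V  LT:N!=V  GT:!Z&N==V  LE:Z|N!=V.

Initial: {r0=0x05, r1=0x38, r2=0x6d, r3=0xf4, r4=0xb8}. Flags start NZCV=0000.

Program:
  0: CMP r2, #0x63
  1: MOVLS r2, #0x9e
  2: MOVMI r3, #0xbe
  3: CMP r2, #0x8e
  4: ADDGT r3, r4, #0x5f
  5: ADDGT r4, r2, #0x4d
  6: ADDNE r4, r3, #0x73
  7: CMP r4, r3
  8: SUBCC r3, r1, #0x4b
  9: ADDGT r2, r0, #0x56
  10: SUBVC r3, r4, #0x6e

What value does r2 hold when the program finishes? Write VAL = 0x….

VAL = 0x6d

0: ✓ CMP  NZCV=0010
1: · MOVLS
2: · MOVMI
3: ✓ CMP  NZCV=1001
4: ✓ ADDGT  r3←0x17
5: ✓ ADDGT  r4←0xba
6: ✓ ADDNE  r4←0x8a
7: ✓ CMP  NZCV=0011
8: · SUBCC
9: · ADDGT
10: · SUBVC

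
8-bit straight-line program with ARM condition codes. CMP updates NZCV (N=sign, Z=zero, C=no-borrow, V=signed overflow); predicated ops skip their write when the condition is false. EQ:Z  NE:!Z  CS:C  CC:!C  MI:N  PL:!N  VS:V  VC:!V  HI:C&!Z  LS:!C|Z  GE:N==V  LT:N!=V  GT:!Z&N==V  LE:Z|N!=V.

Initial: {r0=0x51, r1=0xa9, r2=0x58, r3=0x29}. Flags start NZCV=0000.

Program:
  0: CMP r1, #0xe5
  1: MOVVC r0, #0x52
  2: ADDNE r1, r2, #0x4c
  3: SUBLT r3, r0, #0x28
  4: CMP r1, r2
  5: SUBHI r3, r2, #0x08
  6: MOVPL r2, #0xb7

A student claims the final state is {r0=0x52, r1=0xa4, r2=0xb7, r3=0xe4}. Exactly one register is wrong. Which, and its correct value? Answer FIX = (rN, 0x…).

FIX = (r3, 0x50)

[0] flags=1000 → (cmp)
[1] flags=1000 VC?T → r0=0x52
[2] flags=1000 NE?T → r1=0xa4
[3] flags=1000 LT?T → r3=0x2a
[4] flags=0011 → (cmp)
[5] flags=0011 HI?T → r3=0x50
[6] flags=0011 PL?T → r2=0xb7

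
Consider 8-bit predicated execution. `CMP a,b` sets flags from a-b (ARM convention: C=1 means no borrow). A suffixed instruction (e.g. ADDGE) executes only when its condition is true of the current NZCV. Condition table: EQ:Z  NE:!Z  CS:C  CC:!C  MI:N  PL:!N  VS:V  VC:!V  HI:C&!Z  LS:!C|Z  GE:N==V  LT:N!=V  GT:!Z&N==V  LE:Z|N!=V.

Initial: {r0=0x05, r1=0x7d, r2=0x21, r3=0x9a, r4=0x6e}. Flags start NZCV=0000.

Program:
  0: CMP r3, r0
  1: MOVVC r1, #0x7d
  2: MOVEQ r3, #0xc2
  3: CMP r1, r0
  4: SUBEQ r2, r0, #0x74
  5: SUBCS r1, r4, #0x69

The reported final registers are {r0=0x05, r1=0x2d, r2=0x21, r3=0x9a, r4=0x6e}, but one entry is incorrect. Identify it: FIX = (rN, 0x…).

[0] flags=1010 → (cmp)
[1] flags=1010 VC?T → r1=0x7d
[2] flags=1010 EQ?F → skip
[3] flags=0010 → (cmp)
[4] flags=0010 EQ?F → skip
[5] flags=0010 CS?T → r1=0x05

FIX = (r1, 0x05)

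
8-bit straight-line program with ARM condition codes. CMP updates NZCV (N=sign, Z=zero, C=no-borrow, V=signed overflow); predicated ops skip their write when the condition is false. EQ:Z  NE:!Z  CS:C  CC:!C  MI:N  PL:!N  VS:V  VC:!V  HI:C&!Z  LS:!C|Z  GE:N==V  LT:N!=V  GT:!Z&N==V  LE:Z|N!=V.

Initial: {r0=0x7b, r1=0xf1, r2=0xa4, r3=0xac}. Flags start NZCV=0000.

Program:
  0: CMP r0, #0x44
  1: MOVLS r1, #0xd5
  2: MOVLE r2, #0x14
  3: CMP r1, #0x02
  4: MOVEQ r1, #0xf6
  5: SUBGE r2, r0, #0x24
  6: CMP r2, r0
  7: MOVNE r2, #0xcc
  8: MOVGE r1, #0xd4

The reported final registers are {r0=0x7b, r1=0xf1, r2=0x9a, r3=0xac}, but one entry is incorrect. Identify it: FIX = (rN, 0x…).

FIX = (r2, 0xcc)

[0] flags=0010 → (cmp)
[1] flags=0010 LS?F → skip
[2] flags=0010 LE?F → skip
[3] flags=1010 → (cmp)
[4] flags=1010 EQ?F → skip
[5] flags=1010 GE?F → skip
[6] flags=0011 → (cmp)
[7] flags=0011 NE?T → r2=0xcc
[8] flags=0011 GE?F → skip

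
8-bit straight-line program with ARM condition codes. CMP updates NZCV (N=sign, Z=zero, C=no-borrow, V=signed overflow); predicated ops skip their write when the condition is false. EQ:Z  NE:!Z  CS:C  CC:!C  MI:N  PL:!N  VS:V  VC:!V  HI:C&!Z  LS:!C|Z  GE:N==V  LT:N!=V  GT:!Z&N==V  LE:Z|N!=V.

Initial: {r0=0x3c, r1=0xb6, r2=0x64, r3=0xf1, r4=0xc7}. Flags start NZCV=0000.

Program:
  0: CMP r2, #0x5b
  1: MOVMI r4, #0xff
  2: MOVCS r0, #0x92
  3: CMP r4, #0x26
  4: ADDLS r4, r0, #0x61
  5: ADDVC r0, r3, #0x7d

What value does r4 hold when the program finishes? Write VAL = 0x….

[0] flags=0010 → (cmp)
[1] flags=0010 MI?F → skip
[2] flags=0010 CS?T → r0=0x92
[3] flags=1010 → (cmp)
[4] flags=1010 LS?F → skip
[5] flags=1010 VC?T → r0=0x6e

VAL = 0xc7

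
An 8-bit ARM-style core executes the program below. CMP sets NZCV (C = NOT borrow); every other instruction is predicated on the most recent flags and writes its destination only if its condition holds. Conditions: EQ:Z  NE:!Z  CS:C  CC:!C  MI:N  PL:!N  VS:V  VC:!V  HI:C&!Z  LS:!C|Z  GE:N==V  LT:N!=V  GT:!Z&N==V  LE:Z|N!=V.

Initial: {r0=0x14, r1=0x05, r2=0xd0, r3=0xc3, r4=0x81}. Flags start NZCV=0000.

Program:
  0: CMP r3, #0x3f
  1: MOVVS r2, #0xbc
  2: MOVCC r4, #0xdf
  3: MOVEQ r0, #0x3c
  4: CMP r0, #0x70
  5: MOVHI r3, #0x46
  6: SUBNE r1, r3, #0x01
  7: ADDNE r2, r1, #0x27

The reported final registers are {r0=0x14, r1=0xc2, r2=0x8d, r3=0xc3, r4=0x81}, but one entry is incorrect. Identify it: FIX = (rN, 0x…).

0: ✓ CMP  NZCV=1010
1: · MOVVS
2: · MOVCC
3: · MOVEQ
4: ✓ CMP  NZCV=1000
5: · MOVHI
6: ✓ SUBNE  r1←0xc2
7: ✓ ADDNE  r2←0xe9

FIX = (r2, 0xe9)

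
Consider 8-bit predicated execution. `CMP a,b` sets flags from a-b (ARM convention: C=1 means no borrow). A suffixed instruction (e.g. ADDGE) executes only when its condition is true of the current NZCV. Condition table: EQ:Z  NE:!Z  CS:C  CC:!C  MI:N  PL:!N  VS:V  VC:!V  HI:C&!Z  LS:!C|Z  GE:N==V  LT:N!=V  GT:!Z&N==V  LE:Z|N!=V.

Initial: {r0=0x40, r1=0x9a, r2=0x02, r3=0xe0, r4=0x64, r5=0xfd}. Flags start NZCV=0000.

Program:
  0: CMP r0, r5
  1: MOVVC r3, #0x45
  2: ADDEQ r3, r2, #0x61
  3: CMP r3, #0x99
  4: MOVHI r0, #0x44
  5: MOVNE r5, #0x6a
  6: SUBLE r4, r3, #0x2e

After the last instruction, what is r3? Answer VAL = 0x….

[0] flags=0000 → (cmp)
[1] flags=0000 VC?T → r3=0x45
[2] flags=0000 EQ?F → skip
[3] flags=1001 → (cmp)
[4] flags=1001 HI?F → skip
[5] flags=1001 NE?T → r5=0x6a
[6] flags=1001 LE?F → skip

VAL = 0x45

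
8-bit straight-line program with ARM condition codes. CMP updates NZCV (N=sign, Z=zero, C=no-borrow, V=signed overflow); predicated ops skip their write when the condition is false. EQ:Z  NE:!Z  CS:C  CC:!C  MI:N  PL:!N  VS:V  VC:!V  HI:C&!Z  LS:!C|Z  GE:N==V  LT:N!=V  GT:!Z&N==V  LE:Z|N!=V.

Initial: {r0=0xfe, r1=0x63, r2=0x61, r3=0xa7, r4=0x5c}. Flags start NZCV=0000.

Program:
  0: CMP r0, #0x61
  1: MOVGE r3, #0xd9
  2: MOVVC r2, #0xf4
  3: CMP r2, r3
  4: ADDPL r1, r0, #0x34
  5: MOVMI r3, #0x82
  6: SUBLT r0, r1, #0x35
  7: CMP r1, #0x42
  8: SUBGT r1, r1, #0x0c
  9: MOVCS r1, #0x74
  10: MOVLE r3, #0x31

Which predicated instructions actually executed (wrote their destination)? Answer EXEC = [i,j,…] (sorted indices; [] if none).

[0] flags=1010 → (cmp)
[1] flags=1010 GE?F → skip
[2] flags=1010 VC?T → r2=0xf4
[3] flags=0010 → (cmp)
[4] flags=0010 PL?T → r1=0x32
[5] flags=0010 MI?F → skip
[6] flags=0010 LT?F → skip
[7] flags=1000 → (cmp)
[8] flags=1000 GT?F → skip
[9] flags=1000 CS?F → skip
[10] flags=1000 LE?T → r3=0x31

EXEC = [2,4,10]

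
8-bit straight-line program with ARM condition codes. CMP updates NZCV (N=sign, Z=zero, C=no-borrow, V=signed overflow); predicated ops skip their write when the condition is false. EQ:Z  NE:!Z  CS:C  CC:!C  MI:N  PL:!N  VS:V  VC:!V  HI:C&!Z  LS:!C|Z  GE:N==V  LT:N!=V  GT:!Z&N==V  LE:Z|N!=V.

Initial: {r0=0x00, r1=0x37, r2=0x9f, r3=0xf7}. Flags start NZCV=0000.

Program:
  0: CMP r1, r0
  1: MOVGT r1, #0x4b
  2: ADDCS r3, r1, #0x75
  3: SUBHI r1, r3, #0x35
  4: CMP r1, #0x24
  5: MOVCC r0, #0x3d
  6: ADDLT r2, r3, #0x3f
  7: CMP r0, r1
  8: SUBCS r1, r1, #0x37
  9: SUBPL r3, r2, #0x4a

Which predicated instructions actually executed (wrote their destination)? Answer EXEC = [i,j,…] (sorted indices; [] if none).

EXEC = [1,2,3,6,9]

0: ✓ CMP  NZCV=0010
1: ✓ MOVGT  r1←0x4b
2: ✓ ADDCS  r3←0xc0
3: ✓ SUBHI  r1←0x8b
4: ✓ CMP  NZCV=0011
5: · MOVCC
6: ✓ ADDLT  r2←0xff
7: ✓ CMP  NZCV=0000
8: · SUBCS
9: ✓ SUBPL  r3←0xb5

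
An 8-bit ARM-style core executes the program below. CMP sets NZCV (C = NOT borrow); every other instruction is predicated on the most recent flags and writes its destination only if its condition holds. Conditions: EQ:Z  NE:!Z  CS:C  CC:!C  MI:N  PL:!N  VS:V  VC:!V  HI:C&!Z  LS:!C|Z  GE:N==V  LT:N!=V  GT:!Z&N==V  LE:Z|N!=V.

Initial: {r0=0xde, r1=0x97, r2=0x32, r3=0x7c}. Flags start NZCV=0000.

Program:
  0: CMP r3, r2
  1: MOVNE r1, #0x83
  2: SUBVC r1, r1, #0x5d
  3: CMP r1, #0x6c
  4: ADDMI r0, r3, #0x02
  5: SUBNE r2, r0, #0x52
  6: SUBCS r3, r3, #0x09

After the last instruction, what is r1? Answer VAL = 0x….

0: ✓ CMP  NZCV=0010
1: ✓ MOVNE  r1←0x83
2: ✓ SUBVC  r1←0x26
3: ✓ CMP  NZCV=1000
4: ✓ ADDMI  r0←0x7e
5: ✓ SUBNE  r2←0x2c
6: · SUBCS

VAL = 0x26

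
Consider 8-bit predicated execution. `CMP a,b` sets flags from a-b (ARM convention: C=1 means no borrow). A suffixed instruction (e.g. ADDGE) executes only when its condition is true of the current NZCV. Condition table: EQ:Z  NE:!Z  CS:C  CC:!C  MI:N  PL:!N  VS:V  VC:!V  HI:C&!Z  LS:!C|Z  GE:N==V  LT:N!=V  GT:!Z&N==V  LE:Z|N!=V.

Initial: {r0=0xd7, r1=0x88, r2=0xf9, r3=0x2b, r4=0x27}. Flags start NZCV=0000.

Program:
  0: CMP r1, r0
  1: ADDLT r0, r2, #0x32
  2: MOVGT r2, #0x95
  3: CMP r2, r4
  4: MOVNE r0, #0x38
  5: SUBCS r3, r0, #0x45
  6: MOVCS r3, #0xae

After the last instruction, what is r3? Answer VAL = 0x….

[0] flags=1000 → (cmp)
[1] flags=1000 LT?T → r0=0x2b
[2] flags=1000 GT?F → skip
[3] flags=1010 → (cmp)
[4] flags=1010 NE?T → r0=0x38
[5] flags=1010 CS?T → r3=0xf3
[6] flags=1010 CS?T → r3=0xae

VAL = 0xae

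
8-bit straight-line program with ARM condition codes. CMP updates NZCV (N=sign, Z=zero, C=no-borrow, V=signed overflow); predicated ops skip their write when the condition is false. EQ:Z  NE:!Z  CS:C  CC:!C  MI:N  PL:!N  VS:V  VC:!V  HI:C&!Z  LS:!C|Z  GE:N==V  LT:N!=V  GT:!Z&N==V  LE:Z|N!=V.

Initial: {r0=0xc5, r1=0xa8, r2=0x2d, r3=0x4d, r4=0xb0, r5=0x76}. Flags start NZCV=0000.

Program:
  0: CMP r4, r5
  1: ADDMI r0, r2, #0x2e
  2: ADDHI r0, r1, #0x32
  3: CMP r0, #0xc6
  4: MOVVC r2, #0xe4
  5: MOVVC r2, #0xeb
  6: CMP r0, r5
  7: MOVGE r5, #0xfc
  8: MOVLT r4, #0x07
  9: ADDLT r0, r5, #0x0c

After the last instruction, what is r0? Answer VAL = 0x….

0: ✓ CMP  NZCV=0011
1: · ADDMI
2: ✓ ADDHI  r0←0xda
3: ✓ CMP  NZCV=0010
4: ✓ MOVVC  r2←0xe4
5: ✓ MOVVC  r2←0xeb
6: ✓ CMP  NZCV=0011
7: · MOVGE
8: ✓ MOVLT  r4←0x07
9: ✓ ADDLT  r0←0x82

VAL = 0x82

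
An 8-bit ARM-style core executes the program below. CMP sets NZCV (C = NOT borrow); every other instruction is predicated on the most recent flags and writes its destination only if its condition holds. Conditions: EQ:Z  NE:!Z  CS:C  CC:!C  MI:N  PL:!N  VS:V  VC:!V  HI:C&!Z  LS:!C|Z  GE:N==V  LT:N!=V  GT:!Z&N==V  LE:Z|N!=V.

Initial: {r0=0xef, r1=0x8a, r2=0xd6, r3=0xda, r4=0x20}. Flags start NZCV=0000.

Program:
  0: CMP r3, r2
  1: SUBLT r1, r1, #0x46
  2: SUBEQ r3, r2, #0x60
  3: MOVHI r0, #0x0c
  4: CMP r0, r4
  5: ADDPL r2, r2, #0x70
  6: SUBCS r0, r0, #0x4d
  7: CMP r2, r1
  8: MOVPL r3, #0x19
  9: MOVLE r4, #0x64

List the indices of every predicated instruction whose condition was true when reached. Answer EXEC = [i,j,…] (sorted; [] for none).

EXEC = [3,8]

[0] flags=0010 → (cmp)
[1] flags=0010 LT?F → skip
[2] flags=0010 EQ?F → skip
[3] flags=0010 HI?T → r0=0x0c
[4] flags=1000 → (cmp)
[5] flags=1000 PL?F → skip
[6] flags=1000 CS?F → skip
[7] flags=0010 → (cmp)
[8] flags=0010 PL?T → r3=0x19
[9] flags=0010 LE?F → skip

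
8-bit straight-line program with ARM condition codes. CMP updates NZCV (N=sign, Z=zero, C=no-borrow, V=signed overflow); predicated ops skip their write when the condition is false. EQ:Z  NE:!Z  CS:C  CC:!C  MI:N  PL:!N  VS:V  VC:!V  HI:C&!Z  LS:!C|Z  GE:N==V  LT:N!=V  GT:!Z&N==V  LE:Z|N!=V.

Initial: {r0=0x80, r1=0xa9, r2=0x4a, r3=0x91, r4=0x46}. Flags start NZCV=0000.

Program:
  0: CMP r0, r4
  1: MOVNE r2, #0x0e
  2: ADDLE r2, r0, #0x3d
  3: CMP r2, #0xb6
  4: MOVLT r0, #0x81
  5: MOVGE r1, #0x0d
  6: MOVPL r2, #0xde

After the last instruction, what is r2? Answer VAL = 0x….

[0] flags=0011 → (cmp)
[1] flags=0011 NE?T → r2=0x0e
[2] flags=0011 LE?T → r2=0xbd
[3] flags=0010 → (cmp)
[4] flags=0010 LT?F → skip
[5] flags=0010 GE?T → r1=0x0d
[6] flags=0010 PL?T → r2=0xde

VAL = 0xde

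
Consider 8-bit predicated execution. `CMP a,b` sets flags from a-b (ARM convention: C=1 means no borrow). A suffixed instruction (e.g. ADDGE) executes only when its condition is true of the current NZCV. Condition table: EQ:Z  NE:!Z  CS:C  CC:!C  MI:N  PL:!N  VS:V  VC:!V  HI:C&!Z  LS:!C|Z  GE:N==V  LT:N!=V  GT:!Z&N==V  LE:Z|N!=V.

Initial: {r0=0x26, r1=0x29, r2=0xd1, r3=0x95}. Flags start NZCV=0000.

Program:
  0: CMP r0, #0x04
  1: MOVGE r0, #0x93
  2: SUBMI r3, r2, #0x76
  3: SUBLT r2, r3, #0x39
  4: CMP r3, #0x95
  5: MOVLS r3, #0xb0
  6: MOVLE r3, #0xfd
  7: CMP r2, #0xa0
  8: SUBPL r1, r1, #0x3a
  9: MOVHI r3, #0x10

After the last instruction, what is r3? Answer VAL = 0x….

0: ✓ CMP  NZCV=0010
1: ✓ MOVGE  r0←0x93
2: · SUBMI
3: · SUBLT
4: ✓ CMP  NZCV=0110
5: ✓ MOVLS  r3←0xb0
6: ✓ MOVLE  r3←0xfd
7: ✓ CMP  NZCV=0010
8: ✓ SUBPL  r1←0xef
9: ✓ MOVHI  r3←0x10

VAL = 0x10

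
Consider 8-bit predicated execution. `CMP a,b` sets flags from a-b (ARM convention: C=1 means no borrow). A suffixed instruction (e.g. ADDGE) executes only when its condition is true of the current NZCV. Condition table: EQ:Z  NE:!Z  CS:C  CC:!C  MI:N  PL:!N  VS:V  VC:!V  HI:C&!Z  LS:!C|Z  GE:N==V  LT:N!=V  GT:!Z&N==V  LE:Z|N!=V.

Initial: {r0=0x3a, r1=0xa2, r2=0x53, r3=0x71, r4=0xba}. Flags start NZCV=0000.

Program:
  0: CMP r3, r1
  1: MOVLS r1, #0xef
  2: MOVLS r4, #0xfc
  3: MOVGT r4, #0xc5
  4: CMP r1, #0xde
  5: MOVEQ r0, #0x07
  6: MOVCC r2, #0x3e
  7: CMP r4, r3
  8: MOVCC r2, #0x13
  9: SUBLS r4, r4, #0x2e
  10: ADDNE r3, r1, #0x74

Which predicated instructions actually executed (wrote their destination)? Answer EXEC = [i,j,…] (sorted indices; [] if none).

EXEC = [1,2,3,10]

[0] flags=1001 → (cmp)
[1] flags=1001 LS?T → r1=0xef
[2] flags=1001 LS?T → r4=0xfc
[3] flags=1001 GT?T → r4=0xc5
[4] flags=0010 → (cmp)
[5] flags=0010 EQ?F → skip
[6] flags=0010 CC?F → skip
[7] flags=0011 → (cmp)
[8] flags=0011 CC?F → skip
[9] flags=0011 LS?F → skip
[10] flags=0011 NE?T → r3=0x63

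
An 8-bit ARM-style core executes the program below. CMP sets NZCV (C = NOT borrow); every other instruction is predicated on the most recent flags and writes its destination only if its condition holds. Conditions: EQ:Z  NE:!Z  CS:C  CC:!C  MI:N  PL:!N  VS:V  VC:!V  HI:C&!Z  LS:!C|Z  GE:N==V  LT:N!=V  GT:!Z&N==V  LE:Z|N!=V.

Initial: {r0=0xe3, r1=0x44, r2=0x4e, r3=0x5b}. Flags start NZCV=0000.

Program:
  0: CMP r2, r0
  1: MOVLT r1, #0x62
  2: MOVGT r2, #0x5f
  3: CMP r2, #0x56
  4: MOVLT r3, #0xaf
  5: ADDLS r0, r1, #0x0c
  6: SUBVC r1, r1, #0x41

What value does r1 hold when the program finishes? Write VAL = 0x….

VAL = 0x03

[0] flags=0000 → (cmp)
[1] flags=0000 LT?F → skip
[2] flags=0000 GT?T → r2=0x5f
[3] flags=0010 → (cmp)
[4] flags=0010 LT?F → skip
[5] flags=0010 LS?F → skip
[6] flags=0010 VC?T → r1=0x03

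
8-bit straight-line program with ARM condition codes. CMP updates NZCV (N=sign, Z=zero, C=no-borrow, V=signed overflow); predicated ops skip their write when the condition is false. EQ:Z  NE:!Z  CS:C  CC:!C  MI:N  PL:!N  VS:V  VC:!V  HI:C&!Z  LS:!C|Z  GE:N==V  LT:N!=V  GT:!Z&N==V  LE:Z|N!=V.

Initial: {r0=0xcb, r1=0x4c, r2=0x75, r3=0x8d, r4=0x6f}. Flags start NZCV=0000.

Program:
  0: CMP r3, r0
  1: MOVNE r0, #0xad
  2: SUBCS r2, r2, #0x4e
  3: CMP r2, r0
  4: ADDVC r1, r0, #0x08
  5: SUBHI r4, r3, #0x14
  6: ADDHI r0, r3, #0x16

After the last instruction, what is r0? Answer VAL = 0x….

VAL = 0xad

[0] flags=1000 → (cmp)
[1] flags=1000 NE?T → r0=0xad
[2] flags=1000 CS?F → skip
[3] flags=1001 → (cmp)
[4] flags=1001 VC?F → skip
[5] flags=1001 HI?F → skip
[6] flags=1001 HI?F → skip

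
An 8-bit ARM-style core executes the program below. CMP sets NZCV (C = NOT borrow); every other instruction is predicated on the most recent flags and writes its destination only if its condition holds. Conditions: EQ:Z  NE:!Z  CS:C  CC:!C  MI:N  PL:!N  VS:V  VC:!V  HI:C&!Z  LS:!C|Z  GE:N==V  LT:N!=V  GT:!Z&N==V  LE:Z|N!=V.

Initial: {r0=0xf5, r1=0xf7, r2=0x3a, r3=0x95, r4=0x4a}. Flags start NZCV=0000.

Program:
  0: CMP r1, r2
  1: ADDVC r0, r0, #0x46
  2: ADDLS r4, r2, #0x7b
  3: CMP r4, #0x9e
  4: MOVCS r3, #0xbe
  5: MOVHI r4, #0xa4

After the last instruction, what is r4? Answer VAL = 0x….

[0] flags=1010 → (cmp)
[1] flags=1010 VC?T → r0=0x3b
[2] flags=1010 LS?F → skip
[3] flags=1001 → (cmp)
[4] flags=1001 CS?F → skip
[5] flags=1001 HI?F → skip

VAL = 0x4a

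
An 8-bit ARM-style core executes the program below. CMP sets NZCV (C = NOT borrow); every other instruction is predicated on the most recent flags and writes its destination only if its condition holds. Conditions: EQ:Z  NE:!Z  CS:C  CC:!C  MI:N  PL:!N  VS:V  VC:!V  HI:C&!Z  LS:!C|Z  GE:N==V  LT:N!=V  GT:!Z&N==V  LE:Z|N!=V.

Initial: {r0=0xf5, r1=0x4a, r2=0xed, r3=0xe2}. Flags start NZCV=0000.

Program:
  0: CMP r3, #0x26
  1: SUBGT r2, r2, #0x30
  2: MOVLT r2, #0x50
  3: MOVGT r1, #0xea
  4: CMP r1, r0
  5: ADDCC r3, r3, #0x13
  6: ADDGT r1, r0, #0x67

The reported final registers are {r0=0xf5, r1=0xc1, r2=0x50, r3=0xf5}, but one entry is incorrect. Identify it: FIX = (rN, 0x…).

0: ✓ CMP  NZCV=1010
1: · SUBGT
2: ✓ MOVLT  r2←0x50
3: · MOVGT
4: ✓ CMP  NZCV=0000
5: ✓ ADDCC  r3←0xf5
6: ✓ ADDGT  r1←0x5c

FIX = (r1, 0x5c)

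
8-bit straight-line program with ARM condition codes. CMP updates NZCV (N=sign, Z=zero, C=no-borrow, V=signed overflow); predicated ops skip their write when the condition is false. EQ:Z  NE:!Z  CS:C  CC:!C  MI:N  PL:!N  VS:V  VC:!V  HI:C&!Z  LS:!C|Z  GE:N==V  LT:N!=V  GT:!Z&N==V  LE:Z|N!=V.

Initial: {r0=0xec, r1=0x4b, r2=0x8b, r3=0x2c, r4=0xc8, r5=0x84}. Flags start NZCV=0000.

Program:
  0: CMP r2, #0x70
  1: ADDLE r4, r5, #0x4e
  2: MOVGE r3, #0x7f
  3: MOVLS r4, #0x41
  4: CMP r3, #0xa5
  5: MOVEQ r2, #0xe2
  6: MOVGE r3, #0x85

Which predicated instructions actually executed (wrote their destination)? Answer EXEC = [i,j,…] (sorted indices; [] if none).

[0] flags=0011 → (cmp)
[1] flags=0011 LE?T → r4=0xd2
[2] flags=0011 GE?F → skip
[3] flags=0011 LS?F → skip
[4] flags=1001 → (cmp)
[5] flags=1001 EQ?F → skip
[6] flags=1001 GE?T → r3=0x85

EXEC = [1,6]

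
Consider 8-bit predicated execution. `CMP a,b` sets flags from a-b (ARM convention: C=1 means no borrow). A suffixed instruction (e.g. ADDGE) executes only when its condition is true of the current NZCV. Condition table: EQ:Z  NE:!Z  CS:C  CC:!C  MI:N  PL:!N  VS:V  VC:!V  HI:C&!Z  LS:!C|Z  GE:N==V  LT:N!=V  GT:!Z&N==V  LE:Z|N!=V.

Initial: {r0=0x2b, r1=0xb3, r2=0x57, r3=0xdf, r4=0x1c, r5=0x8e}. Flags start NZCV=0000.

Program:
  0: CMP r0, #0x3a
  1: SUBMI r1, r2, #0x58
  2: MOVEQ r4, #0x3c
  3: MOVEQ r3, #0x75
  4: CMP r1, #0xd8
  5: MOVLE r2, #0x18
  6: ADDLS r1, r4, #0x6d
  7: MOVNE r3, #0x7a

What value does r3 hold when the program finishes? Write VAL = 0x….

VAL = 0x7a

[0] flags=1000 → (cmp)
[1] flags=1000 MI?T → r1=0xff
[2] flags=1000 EQ?F → skip
[3] flags=1000 EQ?F → skip
[4] flags=0010 → (cmp)
[5] flags=0010 LE?F → skip
[6] flags=0010 LS?F → skip
[7] flags=0010 NE?T → r3=0x7a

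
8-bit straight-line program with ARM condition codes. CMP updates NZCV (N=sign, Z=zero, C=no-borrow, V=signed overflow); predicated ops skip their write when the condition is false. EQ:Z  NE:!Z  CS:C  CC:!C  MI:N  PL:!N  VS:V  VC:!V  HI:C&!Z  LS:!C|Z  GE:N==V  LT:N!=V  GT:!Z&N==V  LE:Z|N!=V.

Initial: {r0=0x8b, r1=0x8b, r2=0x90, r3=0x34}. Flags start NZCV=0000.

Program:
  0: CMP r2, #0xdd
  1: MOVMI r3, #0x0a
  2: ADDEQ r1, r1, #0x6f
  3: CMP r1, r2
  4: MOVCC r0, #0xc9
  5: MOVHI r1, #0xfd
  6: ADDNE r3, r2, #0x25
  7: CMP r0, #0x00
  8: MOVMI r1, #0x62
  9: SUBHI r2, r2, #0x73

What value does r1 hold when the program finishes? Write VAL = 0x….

VAL = 0x62

0: ✓ CMP  NZCV=1000
1: ✓ MOVMI  r3←0x0a
2: · ADDEQ
3: ✓ CMP  NZCV=1000
4: ✓ MOVCC  r0←0xc9
5: · MOVHI
6: ✓ ADDNE  r3←0xb5
7: ✓ CMP  NZCV=1010
8: ✓ MOVMI  r1←0x62
9: ✓ SUBHI  r2←0x1d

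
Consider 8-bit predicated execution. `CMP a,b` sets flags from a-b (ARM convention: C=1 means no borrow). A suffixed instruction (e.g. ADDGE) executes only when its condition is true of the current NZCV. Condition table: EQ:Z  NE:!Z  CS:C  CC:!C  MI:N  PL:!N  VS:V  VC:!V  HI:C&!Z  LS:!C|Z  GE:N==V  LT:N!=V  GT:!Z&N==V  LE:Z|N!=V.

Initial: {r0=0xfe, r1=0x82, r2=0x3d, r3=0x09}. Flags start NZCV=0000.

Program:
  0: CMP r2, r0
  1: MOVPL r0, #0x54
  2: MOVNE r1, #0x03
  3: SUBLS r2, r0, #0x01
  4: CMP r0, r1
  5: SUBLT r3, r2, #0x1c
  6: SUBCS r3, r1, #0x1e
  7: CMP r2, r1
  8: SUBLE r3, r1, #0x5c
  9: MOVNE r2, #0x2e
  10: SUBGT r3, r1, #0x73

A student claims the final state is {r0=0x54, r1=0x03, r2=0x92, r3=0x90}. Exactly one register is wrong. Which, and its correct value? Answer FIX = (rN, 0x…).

FIX = (r2, 0x2e)

[0] flags=0000 → (cmp)
[1] flags=0000 PL?T → r0=0x54
[2] flags=0000 NE?T → r1=0x03
[3] flags=0000 LS?T → r2=0x53
[4] flags=0010 → (cmp)
[5] flags=0010 LT?F → skip
[6] flags=0010 CS?T → r3=0xe5
[7] flags=0010 → (cmp)
[8] flags=0010 LE?F → skip
[9] flags=0010 NE?T → r2=0x2e
[10] flags=0010 GT?T → r3=0x90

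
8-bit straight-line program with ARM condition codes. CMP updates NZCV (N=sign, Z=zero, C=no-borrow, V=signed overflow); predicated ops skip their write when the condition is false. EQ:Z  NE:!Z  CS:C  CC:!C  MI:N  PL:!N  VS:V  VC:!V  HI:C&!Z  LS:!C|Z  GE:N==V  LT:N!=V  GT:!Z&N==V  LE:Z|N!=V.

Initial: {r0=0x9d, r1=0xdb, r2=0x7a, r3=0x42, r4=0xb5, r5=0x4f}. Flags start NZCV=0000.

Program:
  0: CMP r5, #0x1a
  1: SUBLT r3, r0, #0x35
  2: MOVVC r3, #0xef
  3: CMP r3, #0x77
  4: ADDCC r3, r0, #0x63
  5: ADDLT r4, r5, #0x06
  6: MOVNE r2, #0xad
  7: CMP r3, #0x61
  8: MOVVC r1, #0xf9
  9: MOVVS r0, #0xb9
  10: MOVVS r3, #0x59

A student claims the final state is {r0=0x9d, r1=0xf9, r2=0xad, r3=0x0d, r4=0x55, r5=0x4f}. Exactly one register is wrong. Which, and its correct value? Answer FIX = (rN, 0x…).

FIX = (r3, 0xef)

0: ✓ CMP  NZCV=0010
1: · SUBLT
2: ✓ MOVVC  r3←0xef
3: ✓ CMP  NZCV=0011
4: · ADDCC
5: ✓ ADDLT  r4←0x55
6: ✓ MOVNE  r2←0xad
7: ✓ CMP  NZCV=1010
8: ✓ MOVVC  r1←0xf9
9: · MOVVS
10: · MOVVS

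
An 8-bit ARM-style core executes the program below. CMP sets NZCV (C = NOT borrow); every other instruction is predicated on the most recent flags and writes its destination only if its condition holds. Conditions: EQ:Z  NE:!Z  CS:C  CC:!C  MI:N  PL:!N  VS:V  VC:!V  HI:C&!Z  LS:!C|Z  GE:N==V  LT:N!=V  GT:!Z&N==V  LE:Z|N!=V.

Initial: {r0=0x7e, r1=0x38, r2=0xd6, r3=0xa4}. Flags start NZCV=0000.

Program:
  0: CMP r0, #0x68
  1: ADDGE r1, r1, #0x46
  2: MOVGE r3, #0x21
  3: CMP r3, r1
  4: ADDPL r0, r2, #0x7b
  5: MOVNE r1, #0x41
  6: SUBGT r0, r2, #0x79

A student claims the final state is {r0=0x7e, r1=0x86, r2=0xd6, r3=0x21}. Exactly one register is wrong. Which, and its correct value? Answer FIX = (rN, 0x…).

[0] flags=0010 → (cmp)
[1] flags=0010 GE?T → r1=0x7e
[2] flags=0010 GE?T → r3=0x21
[3] flags=1000 → (cmp)
[4] flags=1000 PL?F → skip
[5] flags=1000 NE?T → r1=0x41
[6] flags=1000 GT?F → skip

FIX = (r1, 0x41)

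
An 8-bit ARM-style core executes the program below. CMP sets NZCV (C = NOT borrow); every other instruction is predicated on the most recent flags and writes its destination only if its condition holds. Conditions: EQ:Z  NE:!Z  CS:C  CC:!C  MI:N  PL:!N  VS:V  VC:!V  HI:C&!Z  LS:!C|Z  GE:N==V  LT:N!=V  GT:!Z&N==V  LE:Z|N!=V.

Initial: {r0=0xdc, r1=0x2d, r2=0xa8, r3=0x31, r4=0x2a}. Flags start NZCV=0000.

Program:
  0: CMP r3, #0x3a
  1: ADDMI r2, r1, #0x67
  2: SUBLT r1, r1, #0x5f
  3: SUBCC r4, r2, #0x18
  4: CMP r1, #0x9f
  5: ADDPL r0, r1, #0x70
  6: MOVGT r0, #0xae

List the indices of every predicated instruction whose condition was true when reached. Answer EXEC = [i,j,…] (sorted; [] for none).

EXEC = [1,2,3,5,6]

0: ✓ CMP  NZCV=1000
1: ✓ ADDMI  r2←0x94
2: ✓ SUBLT  r1←0xce
3: ✓ SUBCC  r4←0x7c
4: ✓ CMP  NZCV=0010
5: ✓ ADDPL  r0←0x3e
6: ✓ MOVGT  r0←0xae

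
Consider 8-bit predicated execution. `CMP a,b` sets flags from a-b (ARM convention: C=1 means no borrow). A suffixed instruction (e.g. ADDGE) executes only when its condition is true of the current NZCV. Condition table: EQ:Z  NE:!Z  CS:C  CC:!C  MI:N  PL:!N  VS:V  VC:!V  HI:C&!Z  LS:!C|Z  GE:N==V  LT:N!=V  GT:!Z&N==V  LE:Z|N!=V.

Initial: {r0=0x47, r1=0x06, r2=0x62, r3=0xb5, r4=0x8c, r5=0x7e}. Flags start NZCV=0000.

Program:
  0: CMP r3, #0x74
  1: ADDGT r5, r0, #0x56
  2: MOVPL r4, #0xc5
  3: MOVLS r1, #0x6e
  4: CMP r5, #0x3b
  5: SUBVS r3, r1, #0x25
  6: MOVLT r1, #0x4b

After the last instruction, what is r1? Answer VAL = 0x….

[0] flags=0011 → (cmp)
[1] flags=0011 GT?F → skip
[2] flags=0011 PL?T → r4=0xc5
[3] flags=0011 LS?F → skip
[4] flags=0010 → (cmp)
[5] flags=0010 VS?F → skip
[6] flags=0010 LT?F → skip

VAL = 0x06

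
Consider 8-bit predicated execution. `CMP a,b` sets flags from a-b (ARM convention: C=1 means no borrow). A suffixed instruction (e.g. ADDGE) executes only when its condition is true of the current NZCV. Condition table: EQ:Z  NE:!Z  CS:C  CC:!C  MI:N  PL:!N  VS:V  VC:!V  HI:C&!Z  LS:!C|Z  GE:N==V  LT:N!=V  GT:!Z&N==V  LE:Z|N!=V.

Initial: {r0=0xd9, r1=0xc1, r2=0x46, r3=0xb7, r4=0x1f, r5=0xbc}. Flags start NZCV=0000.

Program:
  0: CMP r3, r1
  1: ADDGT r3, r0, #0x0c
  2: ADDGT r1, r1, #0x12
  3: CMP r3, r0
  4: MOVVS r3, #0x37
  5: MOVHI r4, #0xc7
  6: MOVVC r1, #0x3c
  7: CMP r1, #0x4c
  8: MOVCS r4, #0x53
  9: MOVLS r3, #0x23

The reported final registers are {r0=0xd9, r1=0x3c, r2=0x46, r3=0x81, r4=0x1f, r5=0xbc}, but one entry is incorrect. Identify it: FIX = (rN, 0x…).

FIX = (r3, 0x23)

0: ✓ CMP  NZCV=1000
1: · ADDGT
2: · ADDGT
3: ✓ CMP  NZCV=1000
4: · MOVVS
5: · MOVHI
6: ✓ MOVVC  r1←0x3c
7: ✓ CMP  NZCV=1000
8: · MOVCS
9: ✓ MOVLS  r3←0x23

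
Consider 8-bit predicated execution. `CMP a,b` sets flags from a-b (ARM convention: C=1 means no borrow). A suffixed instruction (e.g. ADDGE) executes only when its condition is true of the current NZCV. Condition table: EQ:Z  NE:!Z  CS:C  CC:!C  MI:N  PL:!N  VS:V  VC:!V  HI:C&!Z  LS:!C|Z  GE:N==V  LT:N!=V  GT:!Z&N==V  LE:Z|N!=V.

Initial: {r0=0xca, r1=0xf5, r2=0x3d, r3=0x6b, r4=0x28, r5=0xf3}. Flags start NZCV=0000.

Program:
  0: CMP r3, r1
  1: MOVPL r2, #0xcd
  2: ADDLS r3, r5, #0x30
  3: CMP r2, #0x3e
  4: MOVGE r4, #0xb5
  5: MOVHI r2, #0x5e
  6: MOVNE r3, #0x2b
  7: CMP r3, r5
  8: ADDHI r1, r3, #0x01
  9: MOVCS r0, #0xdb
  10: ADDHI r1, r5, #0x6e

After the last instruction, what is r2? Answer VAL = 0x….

[0] flags=0000 → (cmp)
[1] flags=0000 PL?T → r2=0xcd
[2] flags=0000 LS?T → r3=0x23
[3] flags=1010 → (cmp)
[4] flags=1010 GE?F → skip
[5] flags=1010 HI?T → r2=0x5e
[6] flags=1010 NE?T → r3=0x2b
[7] flags=0000 → (cmp)
[8] flags=0000 HI?F → skip
[9] flags=0000 CS?F → skip
[10] flags=0000 HI?F → skip

VAL = 0x5e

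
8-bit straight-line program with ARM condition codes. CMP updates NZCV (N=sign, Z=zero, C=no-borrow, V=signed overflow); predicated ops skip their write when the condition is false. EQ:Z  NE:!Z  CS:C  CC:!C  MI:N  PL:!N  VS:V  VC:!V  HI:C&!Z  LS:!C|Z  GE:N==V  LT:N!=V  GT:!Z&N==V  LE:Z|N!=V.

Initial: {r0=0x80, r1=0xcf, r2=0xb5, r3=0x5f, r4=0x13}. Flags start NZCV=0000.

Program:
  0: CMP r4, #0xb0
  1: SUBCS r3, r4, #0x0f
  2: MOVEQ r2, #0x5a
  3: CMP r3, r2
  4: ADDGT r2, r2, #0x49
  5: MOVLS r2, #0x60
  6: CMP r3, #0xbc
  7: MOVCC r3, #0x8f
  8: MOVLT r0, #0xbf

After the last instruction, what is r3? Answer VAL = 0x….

VAL = 0x8f

[0] flags=0000 → (cmp)
[1] flags=0000 CS?F → skip
[2] flags=0000 EQ?F → skip
[3] flags=1001 → (cmp)
[4] flags=1001 GT?T → r2=0xfe
[5] flags=1001 LS?T → r2=0x60
[6] flags=1001 → (cmp)
[7] flags=1001 CC?T → r3=0x8f
[8] flags=1001 LT?F → skip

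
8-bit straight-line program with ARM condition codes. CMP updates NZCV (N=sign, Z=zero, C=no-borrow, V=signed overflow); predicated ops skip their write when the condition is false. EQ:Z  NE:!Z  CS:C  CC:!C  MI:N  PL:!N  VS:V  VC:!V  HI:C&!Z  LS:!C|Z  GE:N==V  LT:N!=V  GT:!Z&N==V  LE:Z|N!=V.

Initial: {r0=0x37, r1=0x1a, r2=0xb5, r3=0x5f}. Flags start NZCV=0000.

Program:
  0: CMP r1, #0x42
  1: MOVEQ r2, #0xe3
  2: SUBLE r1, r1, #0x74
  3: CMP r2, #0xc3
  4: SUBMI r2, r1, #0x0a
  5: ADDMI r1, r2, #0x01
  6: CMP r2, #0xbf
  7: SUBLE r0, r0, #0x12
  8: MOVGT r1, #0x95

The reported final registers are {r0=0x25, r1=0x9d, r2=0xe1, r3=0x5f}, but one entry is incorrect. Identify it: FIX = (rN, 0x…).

FIX = (r2, 0x9c)

[0] flags=1000 → (cmp)
[1] flags=1000 EQ?F → skip
[2] flags=1000 LE?T → r1=0xa6
[3] flags=1000 → (cmp)
[4] flags=1000 MI?T → r2=0x9c
[5] flags=1000 MI?T → r1=0x9d
[6] flags=1000 → (cmp)
[7] flags=1000 LE?T → r0=0x25
[8] flags=1000 GT?F → skip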